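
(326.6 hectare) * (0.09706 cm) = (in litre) 3.17e+06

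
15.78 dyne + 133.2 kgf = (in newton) 1306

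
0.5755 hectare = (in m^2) 5755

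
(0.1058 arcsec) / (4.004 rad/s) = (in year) 4.062e-15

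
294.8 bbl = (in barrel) 294.8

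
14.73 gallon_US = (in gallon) 14.73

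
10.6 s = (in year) 3.361e-07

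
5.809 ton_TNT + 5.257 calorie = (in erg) 2.43e+17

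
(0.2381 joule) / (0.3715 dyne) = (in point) 1.817e+08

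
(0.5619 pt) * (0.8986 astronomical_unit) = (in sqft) 2.868e+08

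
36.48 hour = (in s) 1.313e+05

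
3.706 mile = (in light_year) 6.304e-13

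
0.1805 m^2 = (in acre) 4.46e-05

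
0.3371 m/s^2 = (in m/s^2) 0.3371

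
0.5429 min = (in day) 0.000377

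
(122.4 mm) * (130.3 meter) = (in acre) 0.003941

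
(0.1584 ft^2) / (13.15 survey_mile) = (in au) 4.648e-18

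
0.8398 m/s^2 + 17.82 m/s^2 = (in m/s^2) 18.66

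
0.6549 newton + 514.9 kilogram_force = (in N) 5050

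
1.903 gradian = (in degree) 1.713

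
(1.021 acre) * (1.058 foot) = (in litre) 1.332e+06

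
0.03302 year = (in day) 12.05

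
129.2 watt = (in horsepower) 0.1733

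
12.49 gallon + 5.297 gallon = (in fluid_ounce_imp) 2370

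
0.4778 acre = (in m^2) 1934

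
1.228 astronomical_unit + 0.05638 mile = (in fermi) 1.837e+26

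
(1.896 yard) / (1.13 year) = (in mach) 1.429e-10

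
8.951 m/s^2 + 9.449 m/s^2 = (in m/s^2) 18.4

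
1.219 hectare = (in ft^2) 1.312e+05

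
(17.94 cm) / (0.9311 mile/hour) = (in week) 7.126e-07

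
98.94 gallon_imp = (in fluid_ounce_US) 1.521e+04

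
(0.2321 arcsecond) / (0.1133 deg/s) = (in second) 0.000569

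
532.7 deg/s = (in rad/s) 9.297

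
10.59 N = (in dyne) 1.059e+06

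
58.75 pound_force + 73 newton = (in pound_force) 75.16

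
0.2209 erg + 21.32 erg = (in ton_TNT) 5.148e-16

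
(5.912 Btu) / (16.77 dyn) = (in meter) 3.719e+07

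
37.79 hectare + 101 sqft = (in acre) 93.38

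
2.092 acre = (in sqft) 9.113e+04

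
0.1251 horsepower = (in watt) 93.29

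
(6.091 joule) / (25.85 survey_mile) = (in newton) 0.0001464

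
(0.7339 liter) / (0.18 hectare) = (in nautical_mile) 2.202e-10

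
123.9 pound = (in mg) 5.62e+07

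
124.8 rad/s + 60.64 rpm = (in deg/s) 7514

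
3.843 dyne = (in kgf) 3.919e-06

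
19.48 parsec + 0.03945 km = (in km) 6.011e+14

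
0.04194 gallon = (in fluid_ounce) 5.368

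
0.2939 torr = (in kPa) 0.03918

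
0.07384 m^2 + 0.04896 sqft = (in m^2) 0.07839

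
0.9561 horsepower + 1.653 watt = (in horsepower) 0.9583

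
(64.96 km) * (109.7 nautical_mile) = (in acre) 3.261e+06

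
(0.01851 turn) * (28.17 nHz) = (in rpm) 3.129e-08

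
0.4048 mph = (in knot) 0.3518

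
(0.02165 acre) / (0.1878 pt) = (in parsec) 4.286e-11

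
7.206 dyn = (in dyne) 7.206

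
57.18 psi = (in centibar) 394.2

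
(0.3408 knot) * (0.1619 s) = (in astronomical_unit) 1.897e-13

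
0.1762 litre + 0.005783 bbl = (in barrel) 0.006891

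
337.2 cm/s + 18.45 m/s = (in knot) 42.42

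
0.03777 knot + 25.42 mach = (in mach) 25.42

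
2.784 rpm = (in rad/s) 0.2915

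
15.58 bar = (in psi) 226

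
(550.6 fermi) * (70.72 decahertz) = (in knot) 7.569e-10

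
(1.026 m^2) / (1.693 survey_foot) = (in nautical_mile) 0.001074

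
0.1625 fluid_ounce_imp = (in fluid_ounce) 0.1561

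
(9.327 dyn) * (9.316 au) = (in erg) 1.3e+15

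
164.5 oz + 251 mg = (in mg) 4.664e+06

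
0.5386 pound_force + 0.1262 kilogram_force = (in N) 3.633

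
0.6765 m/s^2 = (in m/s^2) 0.6765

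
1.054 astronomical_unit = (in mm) 1.577e+14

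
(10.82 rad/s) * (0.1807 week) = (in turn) 1.882e+05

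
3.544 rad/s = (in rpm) 33.84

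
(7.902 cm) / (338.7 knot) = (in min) 7.558e-06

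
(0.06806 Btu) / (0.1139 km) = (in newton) 0.6304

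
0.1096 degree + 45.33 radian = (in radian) 45.33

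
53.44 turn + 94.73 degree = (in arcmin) 1.16e+06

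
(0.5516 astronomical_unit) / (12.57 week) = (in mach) 31.88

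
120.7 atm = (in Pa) 1.223e+07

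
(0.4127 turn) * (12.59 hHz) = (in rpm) 3.118e+04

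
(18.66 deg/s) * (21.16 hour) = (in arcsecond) 5.117e+09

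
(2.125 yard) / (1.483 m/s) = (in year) 4.155e-08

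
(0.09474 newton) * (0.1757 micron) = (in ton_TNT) 3.978e-18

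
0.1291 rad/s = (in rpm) 1.233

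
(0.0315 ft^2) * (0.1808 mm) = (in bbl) 3.328e-06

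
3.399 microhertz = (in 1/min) 0.0002039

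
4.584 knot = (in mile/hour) 5.275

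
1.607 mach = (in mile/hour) 1224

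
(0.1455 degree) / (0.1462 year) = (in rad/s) 5.508e-10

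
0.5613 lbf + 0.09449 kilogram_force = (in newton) 3.423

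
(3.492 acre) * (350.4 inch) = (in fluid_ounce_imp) 4.427e+09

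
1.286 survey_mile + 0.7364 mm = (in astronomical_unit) 1.383e-08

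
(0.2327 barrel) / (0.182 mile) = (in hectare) 1.263e-08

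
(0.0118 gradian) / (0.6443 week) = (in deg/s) 2.725e-08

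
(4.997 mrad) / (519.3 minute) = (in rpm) 1.531e-06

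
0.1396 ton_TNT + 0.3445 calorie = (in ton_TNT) 0.1396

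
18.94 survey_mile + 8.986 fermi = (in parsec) 9.878e-13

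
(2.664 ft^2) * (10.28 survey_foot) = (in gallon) 204.9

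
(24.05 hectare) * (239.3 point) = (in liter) 2.03e+07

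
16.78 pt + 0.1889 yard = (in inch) 7.033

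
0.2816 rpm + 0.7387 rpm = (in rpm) 1.02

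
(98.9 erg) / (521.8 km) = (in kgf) 1.933e-12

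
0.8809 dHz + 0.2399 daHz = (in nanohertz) 2.487e+09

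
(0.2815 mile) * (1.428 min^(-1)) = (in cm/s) 1078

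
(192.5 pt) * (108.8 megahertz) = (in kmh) 2.66e+07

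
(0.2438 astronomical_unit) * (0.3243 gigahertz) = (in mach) 3.474e+16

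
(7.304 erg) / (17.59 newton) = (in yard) 4.541e-08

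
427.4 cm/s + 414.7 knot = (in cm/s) 2.176e+04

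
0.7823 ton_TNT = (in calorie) 7.823e+08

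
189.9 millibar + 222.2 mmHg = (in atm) 0.4798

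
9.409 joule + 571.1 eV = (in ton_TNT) 2.249e-09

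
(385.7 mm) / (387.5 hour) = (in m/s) 2.765e-07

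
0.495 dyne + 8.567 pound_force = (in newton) 38.11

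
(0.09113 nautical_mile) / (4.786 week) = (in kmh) 0.0002099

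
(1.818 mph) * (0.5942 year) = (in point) 4.317e+10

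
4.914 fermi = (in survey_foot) 1.612e-14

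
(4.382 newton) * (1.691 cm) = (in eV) 4.625e+17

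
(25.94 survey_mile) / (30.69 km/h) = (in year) 0.0001553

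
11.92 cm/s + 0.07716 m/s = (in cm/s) 19.64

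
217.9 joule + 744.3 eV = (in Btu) 0.2065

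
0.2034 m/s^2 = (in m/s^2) 0.2034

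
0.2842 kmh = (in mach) 0.0002318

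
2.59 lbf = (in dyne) 1.152e+06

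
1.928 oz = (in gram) 54.66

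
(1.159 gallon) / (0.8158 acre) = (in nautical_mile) 7.176e-10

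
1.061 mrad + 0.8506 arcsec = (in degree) 0.06103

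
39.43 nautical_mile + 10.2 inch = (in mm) 7.302e+07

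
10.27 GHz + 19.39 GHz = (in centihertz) 2.966e+12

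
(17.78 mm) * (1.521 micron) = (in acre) 6.683e-12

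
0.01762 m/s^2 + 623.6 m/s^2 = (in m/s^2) 623.6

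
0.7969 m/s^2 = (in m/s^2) 0.7969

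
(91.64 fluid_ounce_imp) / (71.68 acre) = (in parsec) 2.909e-25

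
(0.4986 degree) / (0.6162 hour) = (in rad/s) 3.923e-06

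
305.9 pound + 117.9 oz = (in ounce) 5012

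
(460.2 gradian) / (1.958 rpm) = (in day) 0.000408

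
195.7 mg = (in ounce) 0.006903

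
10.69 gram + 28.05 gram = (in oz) 1.367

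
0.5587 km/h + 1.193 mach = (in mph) 909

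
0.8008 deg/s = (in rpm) 0.1335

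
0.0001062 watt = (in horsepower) 1.424e-07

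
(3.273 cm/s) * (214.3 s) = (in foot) 23.01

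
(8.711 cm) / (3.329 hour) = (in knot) 1.413e-05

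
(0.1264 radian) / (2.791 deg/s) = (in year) 8.228e-08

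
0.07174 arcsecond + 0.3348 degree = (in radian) 0.005844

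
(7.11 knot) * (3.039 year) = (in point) 9.937e+11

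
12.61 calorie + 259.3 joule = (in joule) 312.1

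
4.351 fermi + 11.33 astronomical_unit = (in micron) 1.695e+18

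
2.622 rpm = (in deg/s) 15.73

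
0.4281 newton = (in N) 0.4281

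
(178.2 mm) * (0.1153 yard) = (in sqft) 0.2022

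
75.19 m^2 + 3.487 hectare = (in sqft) 3.761e+05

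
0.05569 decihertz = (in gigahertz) 5.569e-12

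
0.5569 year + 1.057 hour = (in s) 1.757e+07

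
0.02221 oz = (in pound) 0.001388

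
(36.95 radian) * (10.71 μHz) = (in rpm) 0.003779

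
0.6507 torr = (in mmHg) 0.6507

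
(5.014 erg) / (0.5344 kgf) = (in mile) 5.945e-11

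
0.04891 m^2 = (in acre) 1.209e-05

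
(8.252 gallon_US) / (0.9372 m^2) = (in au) 2.228e-13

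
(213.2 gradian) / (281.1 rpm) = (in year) 3.608e-09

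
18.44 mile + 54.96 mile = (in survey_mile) 73.4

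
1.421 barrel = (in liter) 225.9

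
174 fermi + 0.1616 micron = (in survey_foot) 5.302e-07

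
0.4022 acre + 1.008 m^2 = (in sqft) 1.753e+04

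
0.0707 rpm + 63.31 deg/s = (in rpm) 10.62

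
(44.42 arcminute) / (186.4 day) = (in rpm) 7.662e-09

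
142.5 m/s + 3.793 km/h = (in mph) 321.1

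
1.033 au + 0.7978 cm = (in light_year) 1.633e-05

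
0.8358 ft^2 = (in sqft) 0.8358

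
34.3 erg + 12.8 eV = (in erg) 34.3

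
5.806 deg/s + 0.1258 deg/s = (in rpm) 0.9886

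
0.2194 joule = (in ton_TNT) 5.244e-11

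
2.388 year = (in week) 124.5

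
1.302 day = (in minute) 1875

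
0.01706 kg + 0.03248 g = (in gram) 17.09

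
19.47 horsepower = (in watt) 1.452e+04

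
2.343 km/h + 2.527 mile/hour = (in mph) 3.983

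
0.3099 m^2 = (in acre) 7.658e-05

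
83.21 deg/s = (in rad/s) 1.452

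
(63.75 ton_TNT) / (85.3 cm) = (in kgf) 3.189e+10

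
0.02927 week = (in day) 0.2049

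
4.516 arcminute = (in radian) 0.001314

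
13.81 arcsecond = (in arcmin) 0.2302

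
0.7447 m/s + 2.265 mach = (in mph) 1727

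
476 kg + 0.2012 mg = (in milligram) 4.76e+08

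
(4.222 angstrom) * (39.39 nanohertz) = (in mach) 4.884e-20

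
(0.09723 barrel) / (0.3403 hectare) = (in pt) 0.01288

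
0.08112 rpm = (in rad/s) 0.008495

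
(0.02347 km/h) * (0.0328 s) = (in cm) 0.02138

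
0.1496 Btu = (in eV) 9.851e+20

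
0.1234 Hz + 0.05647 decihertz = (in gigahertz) 1.29e-10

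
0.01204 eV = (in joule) 1.929e-21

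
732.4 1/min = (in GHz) 1.221e-08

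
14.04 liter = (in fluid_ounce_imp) 494.1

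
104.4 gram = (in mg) 1.044e+05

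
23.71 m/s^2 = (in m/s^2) 23.71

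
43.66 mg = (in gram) 0.04366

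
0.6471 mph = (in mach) 0.0008496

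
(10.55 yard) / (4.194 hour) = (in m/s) 0.0006389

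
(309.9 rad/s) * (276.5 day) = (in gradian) 4.713e+11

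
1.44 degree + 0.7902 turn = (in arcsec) 1.029e+06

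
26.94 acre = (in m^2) 1.09e+05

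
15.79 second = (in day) 0.0001828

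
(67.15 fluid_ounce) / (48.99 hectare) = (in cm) 4.054e-07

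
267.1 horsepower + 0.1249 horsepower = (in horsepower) 267.2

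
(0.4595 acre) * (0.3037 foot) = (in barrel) 1083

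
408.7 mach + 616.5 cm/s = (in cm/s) 1.392e+07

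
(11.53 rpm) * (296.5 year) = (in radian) 1.129e+10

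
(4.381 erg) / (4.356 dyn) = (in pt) 28.51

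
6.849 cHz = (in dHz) 0.6849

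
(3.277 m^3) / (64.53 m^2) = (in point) 144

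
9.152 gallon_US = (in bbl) 0.2179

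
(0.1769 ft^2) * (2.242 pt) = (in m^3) 1.3e-05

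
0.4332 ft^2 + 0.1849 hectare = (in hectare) 0.1849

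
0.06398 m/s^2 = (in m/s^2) 0.06398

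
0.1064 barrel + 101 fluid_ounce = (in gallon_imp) 4.378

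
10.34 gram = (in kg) 0.01034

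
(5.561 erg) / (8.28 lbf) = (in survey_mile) 9.382e-12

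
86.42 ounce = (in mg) 2.45e+06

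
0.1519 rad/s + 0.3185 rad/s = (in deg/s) 26.95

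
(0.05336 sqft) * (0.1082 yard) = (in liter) 0.4905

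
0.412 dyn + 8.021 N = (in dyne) 8.021e+05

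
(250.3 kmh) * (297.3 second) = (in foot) 6.782e+04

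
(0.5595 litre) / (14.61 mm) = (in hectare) 3.83e-06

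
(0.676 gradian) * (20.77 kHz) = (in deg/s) 1.264e+04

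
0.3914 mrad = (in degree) 0.02243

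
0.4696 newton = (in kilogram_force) 0.04789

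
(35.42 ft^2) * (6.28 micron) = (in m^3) 2.067e-05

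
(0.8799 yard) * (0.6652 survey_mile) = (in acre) 0.2128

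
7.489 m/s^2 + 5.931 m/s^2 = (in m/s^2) 13.42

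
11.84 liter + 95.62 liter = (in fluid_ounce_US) 3634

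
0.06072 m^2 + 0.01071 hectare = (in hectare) 0.01072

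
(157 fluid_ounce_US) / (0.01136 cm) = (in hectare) 0.004087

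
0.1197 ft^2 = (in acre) 2.748e-06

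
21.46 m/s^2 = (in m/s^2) 21.46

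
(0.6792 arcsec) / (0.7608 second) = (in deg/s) 0.000248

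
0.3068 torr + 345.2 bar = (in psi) 5007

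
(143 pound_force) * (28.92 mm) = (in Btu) 0.01744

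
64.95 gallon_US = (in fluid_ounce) 8314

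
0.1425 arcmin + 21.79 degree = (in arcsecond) 7.845e+04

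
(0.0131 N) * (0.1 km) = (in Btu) 0.001242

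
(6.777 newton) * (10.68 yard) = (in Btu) 0.06273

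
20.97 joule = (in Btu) 0.01988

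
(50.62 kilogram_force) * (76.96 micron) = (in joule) 0.0382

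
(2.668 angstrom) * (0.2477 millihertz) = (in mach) 1.941e-16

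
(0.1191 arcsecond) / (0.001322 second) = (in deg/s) 0.02503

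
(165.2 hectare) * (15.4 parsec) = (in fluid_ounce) 2.654e+28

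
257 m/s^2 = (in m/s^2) 257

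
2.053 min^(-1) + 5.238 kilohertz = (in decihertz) 5.238e+04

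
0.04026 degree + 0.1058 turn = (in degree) 38.13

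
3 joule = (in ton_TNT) 7.17e-10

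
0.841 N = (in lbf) 0.1891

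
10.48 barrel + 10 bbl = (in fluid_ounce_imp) 1.146e+05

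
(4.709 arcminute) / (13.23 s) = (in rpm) 0.0009887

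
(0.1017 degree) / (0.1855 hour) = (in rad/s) 2.658e-06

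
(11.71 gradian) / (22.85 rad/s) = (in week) 1.331e-08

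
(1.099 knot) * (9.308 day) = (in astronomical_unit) 3.039e-06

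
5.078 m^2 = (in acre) 0.001255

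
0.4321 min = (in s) 25.93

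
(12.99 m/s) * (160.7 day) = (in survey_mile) 1.121e+05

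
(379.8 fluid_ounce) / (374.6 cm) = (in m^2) 0.002998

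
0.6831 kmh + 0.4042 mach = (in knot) 267.9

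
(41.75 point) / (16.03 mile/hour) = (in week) 3.398e-09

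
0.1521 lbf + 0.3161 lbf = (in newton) 2.083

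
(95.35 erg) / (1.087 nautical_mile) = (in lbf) 1.065e-09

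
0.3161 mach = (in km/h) 387.5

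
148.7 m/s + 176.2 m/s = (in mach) 0.9542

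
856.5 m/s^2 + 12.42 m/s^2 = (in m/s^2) 868.9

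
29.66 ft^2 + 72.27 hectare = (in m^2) 7.227e+05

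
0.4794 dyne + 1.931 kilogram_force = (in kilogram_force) 1.931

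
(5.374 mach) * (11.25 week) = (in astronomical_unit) 0.08322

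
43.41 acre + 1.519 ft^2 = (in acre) 43.41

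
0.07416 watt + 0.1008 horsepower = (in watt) 75.24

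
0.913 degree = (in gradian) 1.014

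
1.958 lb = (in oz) 31.33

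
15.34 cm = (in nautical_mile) 8.283e-05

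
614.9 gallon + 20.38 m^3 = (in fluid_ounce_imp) 7.992e+05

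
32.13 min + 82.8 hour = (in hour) 83.34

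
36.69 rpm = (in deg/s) 220.1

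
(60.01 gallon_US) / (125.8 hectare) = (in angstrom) 1806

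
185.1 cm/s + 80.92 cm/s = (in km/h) 9.577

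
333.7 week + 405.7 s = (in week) 333.7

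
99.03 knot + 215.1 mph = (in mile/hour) 329.1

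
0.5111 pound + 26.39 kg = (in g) 2.662e+04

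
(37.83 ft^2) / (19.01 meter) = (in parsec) 5.991e-18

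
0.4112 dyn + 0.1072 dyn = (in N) 5.184e-06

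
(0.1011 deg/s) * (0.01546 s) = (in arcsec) 5.627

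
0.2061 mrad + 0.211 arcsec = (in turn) 3.296e-05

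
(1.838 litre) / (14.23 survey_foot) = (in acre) 1.047e-07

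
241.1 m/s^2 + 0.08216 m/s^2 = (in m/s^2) 241.2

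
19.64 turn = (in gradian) 7856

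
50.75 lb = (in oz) 812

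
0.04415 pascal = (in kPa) 4.415e-05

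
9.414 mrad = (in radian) 0.009414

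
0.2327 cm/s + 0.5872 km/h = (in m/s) 0.1654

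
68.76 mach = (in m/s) 2.341e+04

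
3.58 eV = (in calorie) 1.371e-19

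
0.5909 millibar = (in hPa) 0.5909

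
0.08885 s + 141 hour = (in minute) 8460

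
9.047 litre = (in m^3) 0.009047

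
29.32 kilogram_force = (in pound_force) 64.64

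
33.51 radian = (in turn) 5.333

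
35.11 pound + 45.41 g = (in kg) 15.97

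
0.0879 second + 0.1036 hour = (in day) 0.004318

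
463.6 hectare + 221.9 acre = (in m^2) 5.534e+06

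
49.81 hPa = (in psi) 0.7224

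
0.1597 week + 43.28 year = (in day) 1.58e+04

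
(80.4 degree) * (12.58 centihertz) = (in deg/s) 10.11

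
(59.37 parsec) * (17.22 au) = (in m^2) 4.719e+30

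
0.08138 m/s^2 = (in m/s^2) 0.08138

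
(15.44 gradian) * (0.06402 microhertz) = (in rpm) 1.483e-07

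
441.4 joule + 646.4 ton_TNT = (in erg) 2.705e+19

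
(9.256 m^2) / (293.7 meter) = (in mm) 31.52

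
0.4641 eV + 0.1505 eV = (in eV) 0.6146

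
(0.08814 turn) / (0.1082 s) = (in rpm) 48.88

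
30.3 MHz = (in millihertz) 3.03e+10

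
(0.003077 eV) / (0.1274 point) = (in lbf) 2.466e-18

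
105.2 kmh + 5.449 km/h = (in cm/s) 3074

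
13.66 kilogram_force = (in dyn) 1.34e+07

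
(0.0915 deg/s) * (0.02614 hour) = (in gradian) 9.567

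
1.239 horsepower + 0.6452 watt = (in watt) 924.6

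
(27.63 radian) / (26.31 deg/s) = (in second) 60.17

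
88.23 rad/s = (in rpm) 842.5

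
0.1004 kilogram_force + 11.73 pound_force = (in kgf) 5.421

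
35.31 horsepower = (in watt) 2.633e+04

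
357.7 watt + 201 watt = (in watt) 558.7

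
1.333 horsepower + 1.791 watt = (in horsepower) 1.335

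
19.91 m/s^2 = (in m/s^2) 19.91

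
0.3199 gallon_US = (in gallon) 0.3199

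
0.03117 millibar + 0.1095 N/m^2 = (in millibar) 0.03227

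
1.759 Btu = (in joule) 1856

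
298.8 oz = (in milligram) 8.471e+06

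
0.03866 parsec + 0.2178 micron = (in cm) 1.193e+17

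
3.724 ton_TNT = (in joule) 1.558e+10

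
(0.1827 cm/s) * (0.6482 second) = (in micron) 1184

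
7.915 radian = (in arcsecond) 1.633e+06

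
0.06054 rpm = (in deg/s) 0.3632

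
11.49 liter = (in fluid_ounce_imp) 404.4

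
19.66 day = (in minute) 2.831e+04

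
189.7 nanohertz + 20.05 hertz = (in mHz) 2.005e+04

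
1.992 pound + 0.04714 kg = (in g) 950.7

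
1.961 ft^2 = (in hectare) 1.822e-05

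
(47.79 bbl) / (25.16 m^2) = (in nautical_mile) 0.0001631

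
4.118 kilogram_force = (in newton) 40.38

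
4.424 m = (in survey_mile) 0.002749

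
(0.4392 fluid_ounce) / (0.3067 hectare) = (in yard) 4.631e-09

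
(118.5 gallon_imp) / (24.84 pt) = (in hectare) 0.006148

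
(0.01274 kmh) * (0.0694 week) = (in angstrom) 1.485e+12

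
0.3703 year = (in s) 1.168e+07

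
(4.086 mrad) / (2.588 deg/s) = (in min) 0.001508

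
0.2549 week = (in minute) 2569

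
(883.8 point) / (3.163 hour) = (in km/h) 9.857e-05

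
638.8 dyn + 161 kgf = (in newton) 1579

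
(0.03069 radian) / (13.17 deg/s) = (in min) 0.002225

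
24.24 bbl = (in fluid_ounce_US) 1.303e+05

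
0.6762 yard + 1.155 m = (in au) 1.185e-11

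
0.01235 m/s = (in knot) 0.02401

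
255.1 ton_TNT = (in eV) 6.662e+30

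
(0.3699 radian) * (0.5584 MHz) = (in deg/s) 1.183e+07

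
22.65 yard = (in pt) 5.871e+04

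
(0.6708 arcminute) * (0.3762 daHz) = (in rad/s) 0.0007341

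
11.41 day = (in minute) 1.643e+04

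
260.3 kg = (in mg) 2.603e+08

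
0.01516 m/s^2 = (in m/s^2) 0.01516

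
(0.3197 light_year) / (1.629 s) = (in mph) 4.153e+15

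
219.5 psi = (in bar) 15.13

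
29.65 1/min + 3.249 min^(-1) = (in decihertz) 5.483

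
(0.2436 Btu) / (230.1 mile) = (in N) 0.000694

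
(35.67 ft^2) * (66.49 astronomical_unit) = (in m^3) 3.296e+13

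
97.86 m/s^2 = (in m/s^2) 97.86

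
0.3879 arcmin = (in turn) 1.796e-05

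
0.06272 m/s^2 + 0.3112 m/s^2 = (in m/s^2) 0.3739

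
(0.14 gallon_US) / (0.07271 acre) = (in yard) 1.97e-06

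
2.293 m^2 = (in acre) 0.0005666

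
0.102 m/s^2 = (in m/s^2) 0.102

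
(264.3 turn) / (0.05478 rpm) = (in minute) 4825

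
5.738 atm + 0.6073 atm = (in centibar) 642.9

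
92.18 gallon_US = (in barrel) 2.195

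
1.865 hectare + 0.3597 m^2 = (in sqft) 2.008e+05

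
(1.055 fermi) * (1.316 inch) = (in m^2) 3.526e-17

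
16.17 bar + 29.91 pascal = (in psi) 234.5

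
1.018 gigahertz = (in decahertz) 1.018e+08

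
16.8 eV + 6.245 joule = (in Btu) 0.005919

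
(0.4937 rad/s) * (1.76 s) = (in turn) 0.1383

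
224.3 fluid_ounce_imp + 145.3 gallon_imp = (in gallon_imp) 146.7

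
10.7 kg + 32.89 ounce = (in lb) 25.65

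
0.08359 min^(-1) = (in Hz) 0.001393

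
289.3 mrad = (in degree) 16.58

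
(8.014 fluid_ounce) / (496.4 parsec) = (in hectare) 1.547e-27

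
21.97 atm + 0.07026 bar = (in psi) 323.9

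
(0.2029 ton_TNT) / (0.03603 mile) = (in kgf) 1.493e+06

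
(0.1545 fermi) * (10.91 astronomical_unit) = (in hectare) 2.522e-08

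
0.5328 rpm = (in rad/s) 0.05579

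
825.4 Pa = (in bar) 0.008254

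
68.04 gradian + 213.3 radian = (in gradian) 1.365e+04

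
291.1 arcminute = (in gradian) 5.391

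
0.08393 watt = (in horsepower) 0.0001126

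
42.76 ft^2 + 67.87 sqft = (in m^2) 10.28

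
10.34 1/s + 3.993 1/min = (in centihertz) 1041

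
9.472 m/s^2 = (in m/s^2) 9.472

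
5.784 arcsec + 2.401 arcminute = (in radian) 0.0007265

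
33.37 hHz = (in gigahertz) 3.337e-06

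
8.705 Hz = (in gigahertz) 8.705e-09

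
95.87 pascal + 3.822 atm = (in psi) 56.18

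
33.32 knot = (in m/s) 17.14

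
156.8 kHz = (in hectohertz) 1568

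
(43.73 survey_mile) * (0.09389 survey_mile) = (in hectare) 1063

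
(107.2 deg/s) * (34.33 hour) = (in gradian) 1.472e+07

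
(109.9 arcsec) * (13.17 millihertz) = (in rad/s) 7.017e-06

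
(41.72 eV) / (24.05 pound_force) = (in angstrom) 6.248e-10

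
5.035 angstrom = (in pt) 1.427e-06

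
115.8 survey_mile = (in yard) 2.038e+05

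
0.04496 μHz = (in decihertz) 4.496e-07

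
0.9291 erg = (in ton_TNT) 2.221e-17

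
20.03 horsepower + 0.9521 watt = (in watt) 1.494e+04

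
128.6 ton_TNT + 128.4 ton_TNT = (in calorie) 2.57e+11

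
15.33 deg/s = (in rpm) 2.555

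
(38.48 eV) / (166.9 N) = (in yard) 4.04e-20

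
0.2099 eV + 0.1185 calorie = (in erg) 4.958e+06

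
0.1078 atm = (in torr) 81.93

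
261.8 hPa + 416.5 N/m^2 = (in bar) 0.266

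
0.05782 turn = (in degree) 20.82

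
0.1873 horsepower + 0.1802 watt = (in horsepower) 0.1875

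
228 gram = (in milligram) 2.28e+05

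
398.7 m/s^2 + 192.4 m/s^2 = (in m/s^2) 591.1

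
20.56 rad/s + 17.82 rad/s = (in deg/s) 2199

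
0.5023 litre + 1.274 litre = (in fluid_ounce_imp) 62.52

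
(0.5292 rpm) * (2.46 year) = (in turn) 6.842e+05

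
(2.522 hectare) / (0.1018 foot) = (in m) 8.128e+05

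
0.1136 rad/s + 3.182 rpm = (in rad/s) 0.4468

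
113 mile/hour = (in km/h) 181.9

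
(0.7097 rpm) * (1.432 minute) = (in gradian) 406.5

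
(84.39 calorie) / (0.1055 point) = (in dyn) 9.487e+11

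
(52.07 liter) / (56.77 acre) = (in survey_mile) 1.408e-10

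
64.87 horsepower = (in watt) 4.837e+04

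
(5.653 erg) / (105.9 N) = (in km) 5.338e-12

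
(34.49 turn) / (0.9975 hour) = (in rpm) 0.5763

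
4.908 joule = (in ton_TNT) 1.173e-09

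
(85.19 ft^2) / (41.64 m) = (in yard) 0.2079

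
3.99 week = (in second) 2.413e+06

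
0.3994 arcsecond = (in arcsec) 0.3994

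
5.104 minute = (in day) 0.003544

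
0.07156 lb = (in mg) 3.246e+04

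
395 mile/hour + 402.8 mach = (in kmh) 4.944e+05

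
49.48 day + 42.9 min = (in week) 7.073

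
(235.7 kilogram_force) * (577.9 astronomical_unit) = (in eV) 1.247e+36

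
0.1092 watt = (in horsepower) 0.0001464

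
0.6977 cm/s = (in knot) 0.01356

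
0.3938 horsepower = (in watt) 293.7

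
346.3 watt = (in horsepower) 0.4644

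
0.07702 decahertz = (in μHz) 7.702e+05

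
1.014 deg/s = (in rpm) 0.169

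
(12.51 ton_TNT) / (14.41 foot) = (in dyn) 1.192e+15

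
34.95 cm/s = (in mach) 0.001026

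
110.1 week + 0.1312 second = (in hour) 1.85e+04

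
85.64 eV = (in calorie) 3.279e-18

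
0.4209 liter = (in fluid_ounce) 14.23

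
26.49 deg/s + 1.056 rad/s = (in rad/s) 1.518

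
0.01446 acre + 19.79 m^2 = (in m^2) 78.31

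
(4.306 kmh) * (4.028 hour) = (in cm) 1.734e+06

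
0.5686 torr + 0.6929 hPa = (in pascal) 145.1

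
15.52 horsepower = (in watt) 1.157e+04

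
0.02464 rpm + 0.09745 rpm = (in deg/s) 0.7325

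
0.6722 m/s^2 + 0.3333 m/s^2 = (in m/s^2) 1.006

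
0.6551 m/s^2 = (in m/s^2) 0.6551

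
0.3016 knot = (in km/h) 0.5586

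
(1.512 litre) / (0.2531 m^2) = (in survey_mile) 3.712e-06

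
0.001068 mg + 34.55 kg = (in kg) 34.55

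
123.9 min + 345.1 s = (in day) 0.09004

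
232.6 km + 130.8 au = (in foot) 6.42e+13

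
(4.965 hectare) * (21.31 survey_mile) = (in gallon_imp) 3.746e+11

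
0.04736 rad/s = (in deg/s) 2.714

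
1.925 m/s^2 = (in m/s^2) 1.925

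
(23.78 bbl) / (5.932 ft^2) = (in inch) 270.1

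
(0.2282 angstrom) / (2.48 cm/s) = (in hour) 2.556e-13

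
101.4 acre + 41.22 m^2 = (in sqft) 4.417e+06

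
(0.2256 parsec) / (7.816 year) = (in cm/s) 2.824e+09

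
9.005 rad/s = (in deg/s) 515.9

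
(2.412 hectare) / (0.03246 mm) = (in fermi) 7.431e+23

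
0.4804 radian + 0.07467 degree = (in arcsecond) 9.936e+04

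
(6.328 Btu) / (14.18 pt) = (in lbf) 3e+05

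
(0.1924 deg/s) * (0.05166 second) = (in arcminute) 0.5964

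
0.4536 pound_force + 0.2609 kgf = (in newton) 4.576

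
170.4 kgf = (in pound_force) 375.7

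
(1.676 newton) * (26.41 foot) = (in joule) 13.49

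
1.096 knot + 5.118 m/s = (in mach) 0.01669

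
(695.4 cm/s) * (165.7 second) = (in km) 1.152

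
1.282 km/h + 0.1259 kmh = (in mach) 0.001149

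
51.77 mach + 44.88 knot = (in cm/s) 1.765e+06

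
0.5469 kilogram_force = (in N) 5.363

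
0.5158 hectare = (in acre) 1.275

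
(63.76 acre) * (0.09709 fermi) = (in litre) 2.505e-08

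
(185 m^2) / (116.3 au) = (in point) 3.014e-08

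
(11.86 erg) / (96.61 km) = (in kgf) 1.252e-12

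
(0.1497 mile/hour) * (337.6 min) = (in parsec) 4.393e-14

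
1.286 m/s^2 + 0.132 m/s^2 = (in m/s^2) 1.418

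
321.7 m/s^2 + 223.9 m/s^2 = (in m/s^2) 545.6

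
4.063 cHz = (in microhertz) 4.063e+04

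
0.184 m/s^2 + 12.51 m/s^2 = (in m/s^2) 12.69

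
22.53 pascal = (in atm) 0.0002224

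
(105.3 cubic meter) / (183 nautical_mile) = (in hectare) 3.107e-08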